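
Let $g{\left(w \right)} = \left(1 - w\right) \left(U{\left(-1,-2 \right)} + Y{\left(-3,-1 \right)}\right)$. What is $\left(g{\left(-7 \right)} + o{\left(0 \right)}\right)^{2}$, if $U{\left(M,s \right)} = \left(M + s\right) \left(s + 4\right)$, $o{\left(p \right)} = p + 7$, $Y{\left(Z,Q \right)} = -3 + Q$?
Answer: $5329$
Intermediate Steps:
$o{\left(p \right)} = 7 + p$
$U{\left(M,s \right)} = \left(4 + s\right) \left(M + s\right)$ ($U{\left(M,s \right)} = \left(M + s\right) \left(4 + s\right) = \left(4 + s\right) \left(M + s\right)$)
$g{\left(w \right)} = -10 + 10 w$ ($g{\left(w \right)} = \left(1 - w\right) \left(\left(\left(-2\right)^{2} + 4 \left(-1\right) + 4 \left(-2\right) - -2\right) - 4\right) = \left(1 - w\right) \left(\left(4 - 4 - 8 + 2\right) - 4\right) = \left(1 - w\right) \left(-6 - 4\right) = \left(1 - w\right) \left(-10\right) = -10 + 10 w$)
$\left(g{\left(-7 \right)} + o{\left(0 \right)}\right)^{2} = \left(\left(-10 + 10 \left(-7\right)\right) + \left(7 + 0\right)\right)^{2} = \left(\left(-10 - 70\right) + 7\right)^{2} = \left(-80 + 7\right)^{2} = \left(-73\right)^{2} = 5329$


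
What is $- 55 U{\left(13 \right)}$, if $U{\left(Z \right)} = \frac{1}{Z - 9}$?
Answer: $- \frac{55}{4} \approx -13.75$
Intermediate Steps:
$U{\left(Z \right)} = \frac{1}{-9 + Z}$
$- 55 U{\left(13 \right)} = - \frac{55}{-9 + 13} = - \frac{55}{4}$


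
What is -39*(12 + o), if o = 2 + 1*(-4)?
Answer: -390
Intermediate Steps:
o = -2 (o = 2 - 4 = -2)
-39*(12 + o) = -39*(12 - 2) = -39*10 = -390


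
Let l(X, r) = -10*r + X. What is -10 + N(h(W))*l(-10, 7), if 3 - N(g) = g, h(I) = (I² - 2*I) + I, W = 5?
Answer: 1350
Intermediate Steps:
h(I) = I² - I
N(g) = 3 - g
l(X, r) = X - 10*r
-10 + N(h(W))*l(-10, 7) = -10 + (3 - 5*(-1 + 5))*(-10 - 10*7) = -10 + (3 - 5*4)*(-10 - 70) = -10 + (3 - 1*20)*(-80) = -10 + (3 - 20)*(-80) = -10 - 17*(-80) = -10 + 1360 = 1350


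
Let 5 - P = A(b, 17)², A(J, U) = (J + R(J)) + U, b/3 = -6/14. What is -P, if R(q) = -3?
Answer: 7676/49 ≈ 156.65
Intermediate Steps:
b = -9/7 (b = 3*(-6/14) = 3*(-6*1/14) = 3*(-3/7) = -9/7 ≈ -1.2857)
A(J, U) = -3 + J + U (A(J, U) = (J - 3) + U = (-3 + J) + U = -3 + J + U)
P = -7676/49 (P = 5 - (-3 - 9/7 + 17)² = 5 - (89/7)² = 5 - 1*7921/49 = 5 - 7921/49 = -7676/49 ≈ -156.65)
-P = -1*(-7676/49) = 7676/49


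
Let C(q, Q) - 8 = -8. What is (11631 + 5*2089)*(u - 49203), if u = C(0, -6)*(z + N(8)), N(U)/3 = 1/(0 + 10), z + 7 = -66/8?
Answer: -1086205428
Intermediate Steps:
z = -61/4 (z = -7 - 66/8 = -7 - 66*1/8 = -7 - 33/4 = -61/4 ≈ -15.250)
N(U) = 3/10 (N(U) = 3/(0 + 10) = 3/10)
C(q, Q) = 0 (C(q, Q) = 8 - 8 = 0)
u = 0 (u = 0*(-61/4 + 3/10) = 0*(-299/20) = 0)
(11631 + 5*2089)*(u - 49203) = (11631 + 5*2089)*(0 - 49203) = (11631 + 10445)*(-49203) = 22076*(-49203) = -1086205428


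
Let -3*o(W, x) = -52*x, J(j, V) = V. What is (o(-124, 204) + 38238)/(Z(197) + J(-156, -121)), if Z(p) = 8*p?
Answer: 41774/1455 ≈ 28.711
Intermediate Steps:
o(W, x) = 52*x/3 (o(W, x) = -(-52)*x/3 = 52*x/3)
(o(-124, 204) + 38238)/(Z(197) + J(-156, -121)) = ((52/3)*204 + 38238)/(8*197 - 121) = (3536 + 38238)/(1576 - 121) = 41774/1455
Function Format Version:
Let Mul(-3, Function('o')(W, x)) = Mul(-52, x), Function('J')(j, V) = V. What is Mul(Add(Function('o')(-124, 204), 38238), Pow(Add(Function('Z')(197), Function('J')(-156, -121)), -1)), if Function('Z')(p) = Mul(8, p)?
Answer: Rational(41774, 1455) ≈ 28.711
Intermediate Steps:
Function('o')(W, x) = Mul(Rational(52, 3), x) (Function('o')(W, x) = Mul(Rational(-1, 3), Mul(-52, x)) = Mul(Rational(52, 3), x))
Mul(Add(Function('o')(-124, 204), 38238), Pow(Add(Function('Z')(197), Function('J')(-156, -121)), -1)) = Mul(Add(Mul(Rational(52, 3), 204), 38238), Pow(Add(Mul(8, 197), -121), -1)) = Mul(Add(3536, 38238), Pow(Add(1576, -121), -1)) = Mul(41774, Pow(1455, -1)) = Mul(41774, Rational(1, 1455)) = Rational(41774, 1455)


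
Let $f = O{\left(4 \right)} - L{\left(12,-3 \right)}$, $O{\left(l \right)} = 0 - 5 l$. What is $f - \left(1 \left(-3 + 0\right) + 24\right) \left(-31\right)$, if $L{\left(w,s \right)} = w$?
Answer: $619$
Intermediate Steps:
$O{\left(l \right)} = - 5 l$
$f = -32$ ($f = \left(-5\right) 4 - 12 = -20 - 12 = -32$)
$f - \left(1 \left(-3 + 0\right) + 24\right) \left(-31\right) = -32 - \left(1 \left(-3 + 0\right) + 24\right) \left(-31\right) = -32 - \left(1 \left(-3\right) + 24\right) \left(-31\right) = -32 - \left(-3 + 24\right) \left(-31\right) = -32 - 21 \left(-31\right) = -32 - -651 = -32 + 651 = 619$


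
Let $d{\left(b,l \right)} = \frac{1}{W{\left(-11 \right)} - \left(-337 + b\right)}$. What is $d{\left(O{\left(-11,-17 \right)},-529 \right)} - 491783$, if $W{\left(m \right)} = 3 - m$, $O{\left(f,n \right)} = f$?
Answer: $- \frac{178025445}{362} \approx -4.9178 \cdot 10^{5}$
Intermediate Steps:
$d{\left(b,l \right)} = \frac{1}{351 - b}$ ($d{\left(b,l \right)} = \frac{1}{\left(3 - -11\right) - \left(-337 + b\right)} = \frac{1}{\left(3 + 11\right) - \left(-337 + b\right)} = \frac{1}{14 - \left(-337 + b\right)} = \frac{1}{351 - b}$)
$d{\left(O{\left(-11,-17 \right)},-529 \right)} - 491783 = - \frac{1}{-351 - 11} - 491783 = - \frac{1}{-362} - 491783 = \left(-1\right) \left(- \frac{1}{362}\right) - 491783 = \frac{1}{362} - 491783 = - \frac{178025445}{362}$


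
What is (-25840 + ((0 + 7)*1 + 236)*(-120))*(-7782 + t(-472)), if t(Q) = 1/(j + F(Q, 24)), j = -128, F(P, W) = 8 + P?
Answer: 31672746875/74 ≈ 4.2801e+8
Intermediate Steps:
t(Q) = 1/(-120 + Q) (t(Q) = 1/(-128 + (8 + Q)) = 1/(-120 + Q))
(-25840 + ((0 + 7)*1 + 236)*(-120))*(-7782 + t(-472)) = (-25840 + ((0 + 7)*1 + 236)*(-120))*(-7782 + 1/(-120 - 472)) = (-25840 + (7*1 + 236)*(-120))*(-7782 + 1/(-592)) = (-25840 + (7 + 236)*(-120))*(-7782 - 1/592) = (-25840 + 243*(-120))*(-4606945/592) = (-25840 - 29160)*(-4606945/592) = -55000*(-4606945/592) = 31672746875/74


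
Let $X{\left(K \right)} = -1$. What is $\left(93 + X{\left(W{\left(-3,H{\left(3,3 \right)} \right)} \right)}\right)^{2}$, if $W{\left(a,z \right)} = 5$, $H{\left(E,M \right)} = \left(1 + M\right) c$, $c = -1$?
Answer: $8464$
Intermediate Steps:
$H{\left(E,M \right)} = -1 - M$ ($H{\left(E,M \right)} = \left(1 + M\right) \left(-1\right) = -1 - M$)
$\left(93 + X{\left(W{\left(-3,H{\left(3,3 \right)} \right)} \right)}\right)^{2} = \left(93 - 1\right)^{2} = 92^{2} = 8464$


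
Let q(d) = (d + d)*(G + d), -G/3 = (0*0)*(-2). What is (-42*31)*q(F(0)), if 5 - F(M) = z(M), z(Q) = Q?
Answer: -65100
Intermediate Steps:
F(M) = 5 - M
G = 0 (G = -3*0*0*(-2) = -0*(-2) = -3*0 = 0)
q(d) = 2*d² (q(d) = (d + d)*(0 + d) = (2*d)*d = 2*d²)
(-42*31)*q(F(0)) = (-42*31)*(2*(5 - 1*0)²) = -2604*(5 + 0)² = -2604*5² = -2604*25 = -1302*50 = -65100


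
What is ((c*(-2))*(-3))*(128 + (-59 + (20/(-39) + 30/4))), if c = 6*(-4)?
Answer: -142248/13 ≈ -10942.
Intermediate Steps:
c = -24
((c*(-2))*(-3))*(128 + (-59 + (20/(-39) + 30/4))) = (-24*(-2)*(-3))*(128 + (-59 + (20/(-39) + 30/4))) = (48*(-3))*(128 + (-59 + (20*(-1/39) + 30*(¼)))) = -144*(128 + (-59 + (-20/39 + 15/2))) = -144*(128 + (-59 + 545/78)) = -144*(128 - 4057/78) = -144*5927/78 = -142248/13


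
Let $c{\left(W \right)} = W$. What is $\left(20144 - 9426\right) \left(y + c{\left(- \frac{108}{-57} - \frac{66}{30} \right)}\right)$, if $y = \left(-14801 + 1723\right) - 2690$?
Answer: $- \frac{16055446102}{95} \approx -1.69 \cdot 10^{8}$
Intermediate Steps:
$y = -15768$ ($y = -13078 - 2690 = -15768$)
$\left(20144 - 9426\right) \left(y + c{\left(- \frac{108}{-57} - \frac{66}{30} \right)}\right) = \left(20144 - 9426\right) \left(-15768 - \left(- \frac{36}{19} + \frac{11}{5}\right)\right) = 10718 \left(-15768 - \frac{29}{95}\right) = 10718 \left(- \frac{1497989}{95}\right) = - \frac{16055446102}{95}$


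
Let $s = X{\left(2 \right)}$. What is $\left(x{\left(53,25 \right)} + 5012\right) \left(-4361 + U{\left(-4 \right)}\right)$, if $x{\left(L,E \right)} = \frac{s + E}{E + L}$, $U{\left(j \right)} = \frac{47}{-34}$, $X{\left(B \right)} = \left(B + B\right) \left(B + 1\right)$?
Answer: $- \frac{57989506333}{2652} \approx -2.1866 \cdot 10^{7}$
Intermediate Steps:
$X{\left(B \right)} = 2 B \left(1 + B\right)$
$U{\left(j \right)} = - \frac{47}{34}$ ($U{\left(j \right)} = 47 \left(- \frac{1}{34}\right) = - \frac{47}{34}$)
$s = 12$ ($s = 2 \cdot 2 \left(1 + 2\right) = 2 \cdot 2 \cdot 3 = 12$)
$x{\left(L,E \right)} = \frac{12 + E}{E + L}$
$\left(x{\left(53,25 \right)} + 5012\right) \left(-4361 + U{\left(-4 \right)}\right) = \left(\frac{12 + 25}{25 + 53} + 5012\right) \left(-4361 - \frac{47}{34}\right) = \left(\frac{1}{78} \cdot 37 + 5012\right) \left(- \frac{148321}{34}\right) = \left(\frac{37}{78} + 5012\right) \left(- \frac{148321}{34}\right) = \frac{390973}{78} \left(- \frac{148321}{34}\right) = - \frac{57989506333}{2652}$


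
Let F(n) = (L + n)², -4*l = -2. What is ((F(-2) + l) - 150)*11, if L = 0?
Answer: -3201/2 ≈ -1600.5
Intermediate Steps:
l = ½ (l = -¼*(-2) = ½ ≈ 0.50000)
F(n) = n² (F(n) = (0 + n)² = n²)
((F(-2) + l) - 150)*11 = (((-2)² + ½) - 150)*11 = ((4 + ½) - 150)*11 = (9/2 - 150)*11 = -291/2*11 = -3201/2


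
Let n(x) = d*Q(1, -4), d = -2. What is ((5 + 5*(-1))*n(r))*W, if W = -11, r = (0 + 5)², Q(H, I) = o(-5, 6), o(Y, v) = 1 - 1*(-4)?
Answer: 0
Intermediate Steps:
o(Y, v) = 5 (o(Y, v) = 1 + 4 = 5)
Q(H, I) = 5
r = 25 (r = 5² = 25)
n(x) = -10 (n(x) = -2*5 = -10)
((5 + 5*(-1))*n(r))*W = ((5 + 5*(-1))*(-10))*(-11) = ((5 - 5)*(-10))*(-11) = (0*(-10))*(-11) = 0*(-11) = 0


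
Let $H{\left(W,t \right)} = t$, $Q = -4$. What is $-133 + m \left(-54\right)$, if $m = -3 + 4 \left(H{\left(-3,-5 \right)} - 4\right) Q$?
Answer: $-7747$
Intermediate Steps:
$m = 141$ ($m = -3 + 4 \left(-5 - 4\right) \left(-4\right) = -3 + 4 \left(\left(-9\right) \left(-4\right)\right) = -3 + 4 \cdot 36 = -3 + 144 = 141$)
$-133 + m \left(-54\right) = -133 + 141 \left(-54\right) = -133 - 7614 = -7747$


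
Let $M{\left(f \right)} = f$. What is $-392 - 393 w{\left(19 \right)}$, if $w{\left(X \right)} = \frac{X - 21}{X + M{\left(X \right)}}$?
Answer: $- \frac{7055}{19} \approx -371.32$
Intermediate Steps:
$w{\left(X \right)} = \frac{-21 + X}{2 X}$ ($w{\left(X \right)} = \frac{X - 21}{X + X} = \frac{-21 + X}{2 X}$)
$-392 - 393 w{\left(19 \right)} = -392 - 393 \frac{-21 + 19}{2 \cdot 19} = -392 - 393 \cdot \frac{1}{2} \cdot \frac{1}{19} \left(-2\right) = -392 - - \frac{393}{19} = -392 + \frac{393}{19} = - \frac{7055}{19}$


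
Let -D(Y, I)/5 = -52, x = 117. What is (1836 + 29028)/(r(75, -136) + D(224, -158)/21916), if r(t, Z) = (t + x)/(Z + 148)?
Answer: 56367952/29243 ≈ 1927.6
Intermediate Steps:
D(Y, I) = 260 (D(Y, I) = -5*(-52) = 260)
r(t, Z) = (117 + t)/(148 + Z) (r(t, Z) = (t + 117)/(Z + 148) = (117 + t)/(148 + Z))
(1836 + 29028)/(r(75, -136) + D(224, -158)/21916) = (1836 + 29028)/((117 + 75)/(148 - 136) + 260/21916) = 30864/(192/12 + 260*(1/21916)) = 30864/((1/12)*192 + 65/5479) = 30864/(16 + 65/5479) = 30864/(87729/5479) = 30864*(5479/87729) = 56367952/29243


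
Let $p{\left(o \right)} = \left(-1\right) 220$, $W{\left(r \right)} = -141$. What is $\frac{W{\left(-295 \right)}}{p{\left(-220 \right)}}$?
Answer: $\frac{141}{220} \approx 0.64091$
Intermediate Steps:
$p{\left(o \right)} = -220$
$\frac{W{\left(-295 \right)}}{p{\left(-220 \right)}} = - \frac{141}{-220} = \left(-141\right) \left(- \frac{1}{220}\right) = \frac{141}{220}$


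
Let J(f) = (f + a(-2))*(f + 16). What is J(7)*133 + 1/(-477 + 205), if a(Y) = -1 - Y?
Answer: 6656383/272 ≈ 24472.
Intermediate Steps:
J(f) = (1 + f)*(16 + f) (J(f) = (f + (-1 - 1*(-2)))*(f + 16) = (f + (-1 + 2))*(16 + f) = (f + 1)*(16 + f) = (1 + f)*(16 + f))
J(7)*133 + 1/(-477 + 205) = (16 + 7**2 + 17*7)*133 + 1/(-477 + 205) = (16 + 49 + 119)*133 + 1/(-272) = 184*133 - 1/272 = 24472 - 1/272 = 6656383/272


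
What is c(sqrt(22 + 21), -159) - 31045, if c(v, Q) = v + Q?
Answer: -31204 + sqrt(43) ≈ -31197.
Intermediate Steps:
c(v, Q) = Q + v
c(sqrt(22 + 21), -159) - 31045 = (-159 + sqrt(22 + 21)) - 31045 = (-159 + sqrt(43)) - 31045 = -31204 + sqrt(43)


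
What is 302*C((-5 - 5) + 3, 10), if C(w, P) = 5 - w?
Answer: 3624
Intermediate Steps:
302*C((-5 - 5) + 3, 10) = 302*(5 - ((-5 - 5) + 3)) = 302*(5 - (-10 + 3)) = 302*(5 - 1*(-7)) = 302*(5 + 7) = 302*12 = 3624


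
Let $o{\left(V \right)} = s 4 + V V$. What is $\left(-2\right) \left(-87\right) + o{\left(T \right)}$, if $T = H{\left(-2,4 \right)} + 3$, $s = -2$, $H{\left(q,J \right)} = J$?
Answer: $215$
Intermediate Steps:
$T = 7$ ($T = 4 + 3 = 7$)
$o{\left(V \right)} = -8 + V^{2}$ ($o{\left(V \right)} = \left(-2\right) 4 + V V = -8 + V^{2}$)
$\left(-2\right) \left(-87\right) + o{\left(T \right)} = \left(-2\right) \left(-87\right) - \left(8 - 7^{2}\right) = 174 + \left(-8 + 49\right) = 174 + 41 = 215$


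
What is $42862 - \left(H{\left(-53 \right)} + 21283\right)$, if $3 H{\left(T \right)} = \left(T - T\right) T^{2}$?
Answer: $21579$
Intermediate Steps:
$H{\left(T \right)} = 0$ ($H{\left(T \right)} = \frac{\left(T - T\right) T^{2}}{3} = \frac{0 T^{2}}{3} = \frac{1}{3} \cdot 0 = 0$)
$42862 - \left(H{\left(-53 \right)} + 21283\right) = 42862 - \left(0 + 21283\right) = 42862 - 21283 = 21579$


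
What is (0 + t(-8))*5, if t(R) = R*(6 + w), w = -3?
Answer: -120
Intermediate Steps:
t(R) = 3*R (t(R) = R*(6 - 3) = R*3 = 3*R)
(0 + t(-8))*5 = (0 + 3*(-8))*5 = (0 - 24)*5 = -24*5 = -120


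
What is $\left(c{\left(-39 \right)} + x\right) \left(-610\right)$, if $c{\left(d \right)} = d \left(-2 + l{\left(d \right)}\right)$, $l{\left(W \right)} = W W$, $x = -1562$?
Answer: $37089830$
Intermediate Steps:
$l{\left(W \right)} = W^{2}$
$c{\left(d \right)} = d \left(-2 + d^{2}\right)$
$\left(c{\left(-39 \right)} + x\right) \left(-610\right) = \left(- 39 \left(-2 + \left(-39\right)^{2}\right) - 1562\right) \left(-610\right) = \left(- 39 \left(-2 + 1521\right) - 1562\right) \left(-610\right) = \left(\left(-39\right) 1519 - 1562\right) \left(-610\right) = \left(-59241 - 1562\right) \left(-610\right) = \left(-60803\right) \left(-610\right) = 37089830$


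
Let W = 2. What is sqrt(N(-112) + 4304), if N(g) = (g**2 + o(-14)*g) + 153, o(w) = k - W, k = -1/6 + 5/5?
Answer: sqrt(154185)/3 ≈ 130.89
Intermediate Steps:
k = 5/6 (k = -1*1/6 + 5*(1/5) = -1/6 + 1 = 5/6 ≈ 0.83333)
o(w) = -7/6 (o(w) = 5/6 - 1*2 = 5/6 - 2 = -7/6)
N(g) = 153 + g**2 - 7*g/6 (N(g) = (g**2 - 7*g/6) + 153 = 153 + g**2 - 7*g/6)
sqrt(N(-112) + 4304) = sqrt((153 + (-112)**2 - 7/6*(-112)) + 4304) = sqrt((153 + 12544 + 392/3) + 4304) = sqrt(38483/3 + 4304) = sqrt(51395/3) = sqrt(154185)/3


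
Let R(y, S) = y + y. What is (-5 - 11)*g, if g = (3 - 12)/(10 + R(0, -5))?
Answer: 72/5 ≈ 14.400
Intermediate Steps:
R(y, S) = 2*y
g = -9/10 (g = (3 - 12)/(10 + 2*0) = -9/(10 + 0) = -9/10 ≈ -0.90000)
(-5 - 11)*g = (-5 - 11)*(-9/10) = -16*(-9/10) = 72/5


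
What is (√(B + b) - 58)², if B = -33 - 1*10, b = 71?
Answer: 3392 - 232*√7 ≈ 2778.2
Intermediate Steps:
B = -43 (B = -33 - 10 = -43)
(√(B + b) - 58)² = (√(-43 + 71) - 58)² = (√28 - 58)² = (2*√7 - 58)² = (-58 + 2*√7)²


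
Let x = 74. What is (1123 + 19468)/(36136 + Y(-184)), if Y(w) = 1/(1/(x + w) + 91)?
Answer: 206095319/361685334 ≈ 0.56982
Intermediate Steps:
Y(w) = 1/(91 + 1/(74 + w)) (Y(w) = 1/(1/(74 + w) + 91) = 1/(91 + 1/(74 + w)))
(1123 + 19468)/(36136 + Y(-184)) = (1123 + 19468)/(36136 + (74 - 184)/(6735 + 91*(-184))) = 20591/(36136 - 110/(6735 - 16744)) = 20591/(36136 - 110/(-10009)) = 20591/(36136 - 1/10009*(-110)) = 20591/(36136 + 110/10009) = 20591/(361685334/10009) = 20591*(10009/361685334) = 206095319/361685334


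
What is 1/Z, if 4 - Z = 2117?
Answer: -1/2113 ≈ -0.00047326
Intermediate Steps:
Z = -2113 (Z = 4 - 1*2117 = 4 - 2117 = -2113)
1/Z = 1/(-2113) = -1/2113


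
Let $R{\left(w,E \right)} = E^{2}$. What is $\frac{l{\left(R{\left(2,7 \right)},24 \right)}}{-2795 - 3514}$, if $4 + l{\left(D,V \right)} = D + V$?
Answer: $- \frac{23}{2103} \approx -0.010937$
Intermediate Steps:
$l{\left(D,V \right)} = -4 + D + V$ ($l{\left(D,V \right)} = -4 + \left(D + V\right) = -4 + D + V$)
$\frac{l{\left(R{\left(2,7 \right)},24 \right)}}{-2795 - 3514} = \frac{-4 + 7^{2} + 24}{-2795 - 3514} = \frac{-4 + 49 + 24}{-6309} = 69 \left(- \frac{1}{6309}\right) = - \frac{23}{2103}$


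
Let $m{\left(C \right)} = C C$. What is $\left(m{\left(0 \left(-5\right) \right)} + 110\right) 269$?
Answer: $29590$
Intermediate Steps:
$m{\left(C \right)} = C^{2}$
$\left(m{\left(0 \left(-5\right) \right)} + 110\right) 269 = \left(\left(0 \left(-5\right)\right)^{2} + 110\right) 269 = \left(0^{2} + 110\right) 269 = \left(0 + 110\right) 269 = 110 \cdot 269 = 29590$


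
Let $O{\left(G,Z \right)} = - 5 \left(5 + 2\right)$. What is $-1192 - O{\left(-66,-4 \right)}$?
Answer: $-1157$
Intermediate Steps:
$O{\left(G,Z \right)} = -35$ ($O{\left(G,Z \right)} = \left(-5\right) 7 = -35$)
$-1192 - O{\left(-66,-4 \right)} = -1192 - -35 = -1192 + 35 = -1157$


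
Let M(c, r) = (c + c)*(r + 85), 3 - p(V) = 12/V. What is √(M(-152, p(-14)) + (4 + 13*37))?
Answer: I*√1299851/7 ≈ 162.87*I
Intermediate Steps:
p(V) = 3 - 12/V
M(c, r) = 2*c*(85 + r) (M(c, r) = (2*c)*(85 + r) = 2*c*(85 + r))
√(M(-152, p(-14)) + (4 + 13*37)) = √(2*(-152)*(85 + (3 - 12/(-14))) + (4 + 13*37)) = √(2*(-152)*(85 + (3 - 12*(-1/14))) + (4 + 481)) = √(2*(-152)*(85 + (3 + 6/7)) + 485) = √(2*(-152)*(85 + 27/7) + 485) = √(2*(-152)*(622/7) + 485) = √(-189088/7 + 485) = √(-185693/7) = I*√1299851/7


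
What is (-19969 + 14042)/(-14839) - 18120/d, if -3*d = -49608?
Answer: -7119742/10224071 ≈ -0.69637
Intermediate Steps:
d = 16536 (d = -1/3*(-49608) = 16536)
(-19969 + 14042)/(-14839) - 18120/d = (-19969 + 14042)/(-14839) - 18120/16536 = -5927*(-1/14839) - 18120*1/16536 = 5927/14839 - 755/689 = -7119742/10224071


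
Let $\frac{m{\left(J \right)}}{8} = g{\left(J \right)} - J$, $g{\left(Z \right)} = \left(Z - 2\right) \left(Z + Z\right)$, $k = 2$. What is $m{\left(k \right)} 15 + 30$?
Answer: $-210$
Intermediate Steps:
$g{\left(Z \right)} = 2 Z \left(-2 + Z\right)$ ($g{\left(Z \right)} = \left(-2 + Z\right) 2 Z = 2 Z \left(-2 + Z\right)$)
$m{\left(J \right)} = - 8 J + 16 J \left(-2 + J\right)$ ($m{\left(J \right)} = 8 \left(2 J \left(-2 + J\right) - J\right) = 8 \left(- J + 2 J \left(-2 + J\right)\right) = - 8 J + 16 J \left(-2 + J\right)$)
$m{\left(k \right)} 15 + 30 = 8 \cdot 2 \left(-5 + 2 \cdot 2\right) 15 + 30 = 8 \cdot 2 \left(-5 + 4\right) 15 + 30 = 8 \cdot 2 \left(-1\right) 15 + 30 = \left(-16\right) 15 + 30 = -240 + 30 = -210$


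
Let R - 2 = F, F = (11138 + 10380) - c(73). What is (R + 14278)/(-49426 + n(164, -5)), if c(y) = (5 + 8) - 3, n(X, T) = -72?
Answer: -17894/24749 ≈ -0.72302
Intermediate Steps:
c(y) = 10 (c(y) = 13 - 3 = 10)
F = 21508 (F = (11138 + 10380) - 1*10 = 21518 - 10 = 21508)
R = 21510 (R = 2 + 21508 = 21510)
(R + 14278)/(-49426 + n(164, -5)) = (21510 + 14278)/(-49426 - 72) = 35788/(-49498) = 35788*(-1/49498) = -17894/24749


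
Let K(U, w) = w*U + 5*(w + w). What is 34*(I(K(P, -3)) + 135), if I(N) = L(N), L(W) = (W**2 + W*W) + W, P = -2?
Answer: 42942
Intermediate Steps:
L(W) = W + 2*W**2 (L(W) = (W**2 + W**2) + W = 2*W**2 + W = W + 2*W**2)
K(U, w) = 10*w + U*w (K(U, w) = U*w + 5*(2*w) = U*w + 10*w = 10*w + U*w)
I(N) = N*(1 + 2*N)
34*(I(K(P, -3)) + 135) = 34*((-3*(10 - 2))*(1 + 2*(-3*(10 - 2))) + 135) = 34*((-3*8)*(1 + 2*(-3*8)) + 135) = 34*(-24*(1 + 2*(-24)) + 135) = 34*(-24*(1 - 48) + 135) = 34*(-24*(-47) + 135) = 34*(1128 + 135) = 34*1263 = 42942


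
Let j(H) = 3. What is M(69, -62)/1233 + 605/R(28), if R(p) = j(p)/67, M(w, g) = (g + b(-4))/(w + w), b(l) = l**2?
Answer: 49979654/3699 ≈ 13512.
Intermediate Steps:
M(w, g) = (16 + g)/(2*w) (M(w, g) = (g + (-4)**2)/(w + w) = (g + 16)/((2*w)) = (16 + g)*(1/(2*w)) = (16 + g)/(2*w))
R(p) = 3/67
M(69, -62)/1233 + 605/R(28) = ((1/2)*(16 - 62)/69)/1233 + 605/(3/67) = ((1/2)*(1/69)*(-46))*(1/1233) + 605*(67/3) = -1/3*1/1233 + 40535/3 = -1/3699 + 40535/3 = 49979654/3699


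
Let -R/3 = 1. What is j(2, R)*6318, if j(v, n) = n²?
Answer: 56862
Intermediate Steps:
R = -3 (R = -3*1 = -3)
j(2, R)*6318 = (-3)²*6318 = 9*6318 = 56862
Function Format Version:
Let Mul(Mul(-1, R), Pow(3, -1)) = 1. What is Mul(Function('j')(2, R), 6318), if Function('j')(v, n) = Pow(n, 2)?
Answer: 56862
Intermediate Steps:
R = -3 (R = Mul(-3, 1) = -3)
Mul(Function('j')(2, R), 6318) = Mul(Pow(-3, 2), 6318) = Mul(9, 6318) = 56862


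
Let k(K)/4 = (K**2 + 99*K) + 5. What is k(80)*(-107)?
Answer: -6131100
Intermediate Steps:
k(K) = 20 + 4*K**2 + 396*K (k(K) = 4*((K**2 + 99*K) + 5) = 4*(5 + K**2 + 99*K) = 20 + 4*K**2 + 396*K)
k(80)*(-107) = (20 + 4*80**2 + 396*80)*(-107) = (20 + 4*6400 + 31680)*(-107) = (20 + 25600 + 31680)*(-107) = 57300*(-107) = -6131100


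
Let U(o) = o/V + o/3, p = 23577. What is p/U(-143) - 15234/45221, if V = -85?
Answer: -24732126429/48205586 ≈ -513.05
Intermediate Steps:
U(o) = 82*o/255 (U(o) = o/(-85) + o/3 = o*(-1/85) + o*(⅓) = -o/85 + o/3 = 82*o/255)
p/U(-143) - 15234/45221 = 23577/(((82/255)*(-143))) - 15234/45221 = 23577/(-11726/255) - 15234*1/45221 = 23577*(-255/11726) - 15234/45221 = -6012135/11726 - 15234/45221 = -24732126429/48205586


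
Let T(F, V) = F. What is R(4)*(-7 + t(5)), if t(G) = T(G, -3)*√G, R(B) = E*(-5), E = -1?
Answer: -35 + 25*√5 ≈ 20.902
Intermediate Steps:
R(B) = 5 (R(B) = -1*(-5) = 5)
t(G) = G^(3/2) (t(G) = G*√G = G^(3/2))
R(4)*(-7 + t(5)) = 5*(-7 + 5^(3/2)) = 5*(-7 + 5*√5) = -35 + 25*√5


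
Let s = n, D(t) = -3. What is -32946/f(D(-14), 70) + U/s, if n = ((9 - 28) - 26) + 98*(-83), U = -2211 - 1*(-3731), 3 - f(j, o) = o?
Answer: 269363494/547993 ≈ 491.55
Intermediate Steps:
f(j, o) = 3 - o
U = 1520 (U = -2211 + 3731 = 1520)
n = -8179 (n = (-19 - 26) - 8134 = -45 - 8134 = -8179)
s = -8179
-32946/f(D(-14), 70) + U/s = -32946/(3 - 1*70) + 1520/(-8179) = -32946/(3 - 70) + 1520*(-1/8179) = -32946/(-67) - 1520/8179 = -32946*(-1/67) - 1520/8179 = 32946/67 - 1520/8179 = 269363494/547993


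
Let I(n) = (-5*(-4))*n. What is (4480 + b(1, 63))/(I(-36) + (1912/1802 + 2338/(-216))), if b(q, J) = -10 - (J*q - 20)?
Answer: -430782516/71011781 ≈ -6.0664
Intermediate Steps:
I(n) = 20*n
b(q, J) = 10 - J*q (b(q, J) = -10 - (-20 + J*q) = -10 + (20 - J*q) = 10 - J*q)
(4480 + b(1, 63))/(I(-36) + (1912/1802 + 2338/(-216))) = (4480 + (10 - 1*63*1))/(20*(-36) + (1912/1802 + 2338/(-216))) = (4480 + (10 - 63))/(-720 + (1912*(1/1802) + 2338*(-1/216))) = (4480 - 53)/(-720 + (956/901 - 1169/108)) = 4427/(-720 - 950021/97308) = 4427/(-71011781/97308) = 4427*(-97308/71011781) = -430782516/71011781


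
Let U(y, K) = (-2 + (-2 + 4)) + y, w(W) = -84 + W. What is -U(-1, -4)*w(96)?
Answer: 12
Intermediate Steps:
U(y, K) = y (U(y, K) = (-2 + 2) + y = 0 + y = y)
-U(-1, -4)*w(96) = -(-1)*(-84 + 96) = -(-1)*12 = -1*(-12) = 12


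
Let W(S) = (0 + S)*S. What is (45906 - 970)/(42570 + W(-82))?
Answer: 22468/24647 ≈ 0.91159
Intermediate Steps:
W(S) = S² (W(S) = S*S = S²)
(45906 - 970)/(42570 + W(-82)) = (45906 - 970)/(42570 + (-82)²) = 44936/(42570 + 6724) = 44936/49294 = 44936*(1/49294) = 22468/24647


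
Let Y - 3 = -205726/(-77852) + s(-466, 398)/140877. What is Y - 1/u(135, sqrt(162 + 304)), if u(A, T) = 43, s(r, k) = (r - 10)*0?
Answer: 9405637/1673818 ≈ 5.6193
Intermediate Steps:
s(r, k) = 0 (s(r, k) = (-10 + r)*0 = 0)
Y = 219641/38926 (Y = 3 + (-205726/(-77852) + 0/140877) = 3 + (-205726*(-1/77852) + 0*(1/140877)) = 3 + (102863/38926 + 0) = 3 + 102863/38926 = 219641/38926 ≈ 5.6425)
Y - 1/u(135, sqrt(162 + 304)) = 219641/38926 - 1/43 = 9405637/1673818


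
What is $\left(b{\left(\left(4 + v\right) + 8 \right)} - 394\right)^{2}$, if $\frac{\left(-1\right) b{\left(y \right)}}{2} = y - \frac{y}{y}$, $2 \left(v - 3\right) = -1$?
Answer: $177241$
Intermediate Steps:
$v = \frac{5}{2}$ ($v = 3 + \frac{1}{2} \left(-1\right) = 3 - \frac{1}{2} = \frac{5}{2} \approx 2.5$)
$b{\left(y \right)} = 2 - 2 y$ ($b{\left(y \right)} = - 2 \left(y - \frac{y}{y}\right) = - 2 \left(y - 1\right) = - 2 \left(-1 + y\right) = 2 - 2 y$)
$\left(b{\left(\left(4 + v\right) + 8 \right)} - 394\right)^{2} = \left(\left(2 - 2 \left(\left(4 + \frac{5}{2}\right) + 8\right)\right) - 394\right)^{2} = \left(\left(2 - 2 \left(\frac{13}{2} + 8\right)\right) - 394\right)^{2} = \left(\left(2 - 29\right) - 394\right)^{2} = \left(-27 - 394\right)^{2} = \left(-421\right)^{2} = 177241$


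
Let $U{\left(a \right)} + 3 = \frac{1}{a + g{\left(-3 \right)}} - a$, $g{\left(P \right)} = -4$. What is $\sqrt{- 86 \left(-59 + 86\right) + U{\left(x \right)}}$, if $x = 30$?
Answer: $\frac{i \sqrt{1591954}}{26} \approx 48.528 i$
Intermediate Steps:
$U{\left(a \right)} = -3 + \frac{1}{-4 + a} - a$ ($U{\left(a \right)} = -3 - \left(a - \frac{1}{a - 4}\right) = -3 - \left(a - \frac{1}{-4 + a}\right) = -3 + \frac{1}{-4 + a} - a$)
$\sqrt{- 86 \left(-59 + 86\right) + U{\left(x \right)}} = \sqrt{- 86 \left(-59 + 86\right) + \frac{13 + 30 - 30^{2}}{-4 + 30}} = \sqrt{\left(-86\right) 27 + \frac{13 + 30 - 900}{26}} = \sqrt{-2322 + \frac{13 + 30 - 900}{26}} = \sqrt{-2322 + \frac{1}{26} \left(-857\right)} = \sqrt{-2322 - \frac{857}{26}} = \sqrt{- \frac{61229}{26}} = \frac{i \sqrt{1591954}}{26}$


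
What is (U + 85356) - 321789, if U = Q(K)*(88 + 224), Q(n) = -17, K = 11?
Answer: -241737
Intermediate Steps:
U = -5304 (U = -17*(88 + 224) = -17*312 = -5304)
(U + 85356) - 321789 = (-5304 + 85356) - 321789 = 80052 - 321789 = -241737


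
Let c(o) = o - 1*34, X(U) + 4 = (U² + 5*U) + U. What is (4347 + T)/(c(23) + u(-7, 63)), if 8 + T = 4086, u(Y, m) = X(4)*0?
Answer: -8425/11 ≈ -765.91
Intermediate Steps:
X(U) = -4 + U² + 6*U (X(U) = -4 + ((U² + 5*U) + U) = -4 + (U² + 6*U) = -4 + U² + 6*U)
u(Y, m) = 0 (u(Y, m) = (-4 + 4² + 6*4)*0 = (-4 + 16 + 24)*0 = 36*0 = 0)
c(o) = -34 + o (c(o) = o - 34 = -34 + o)
T = 4078 (T = -8 + 4086 = 4078)
(4347 + T)/(c(23) + u(-7, 63)) = (4347 + 4078)/((-34 + 23) + 0) = 8425/(-11 + 0) = 8425/(-11) = 8425*(-1/11) = -8425/11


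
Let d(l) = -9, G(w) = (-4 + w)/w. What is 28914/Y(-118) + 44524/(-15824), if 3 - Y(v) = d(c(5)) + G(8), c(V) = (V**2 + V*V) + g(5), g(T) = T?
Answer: 9935285/3956 ≈ 2511.4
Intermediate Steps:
G(w) = (-4 + w)/w
c(V) = 5 + 2*V**2 (c(V) = (V**2 + V*V) + 5 = (V**2 + V**2) + 5 = 2*V**2 + 5 = 5 + 2*V**2)
Y(v) = 23/2 (Y(v) = 3 - (-9 + (-4 + 8)/8) = 3 - (-9 + (1/8)*4) = 3 - (-9 + 1/2) = 3 - 1*(-17/2) = 3 + 17/2 = 23/2)
28914/Y(-118) + 44524/(-15824) = 28914/(23/2) + 44524/(-15824) = 28914*(2/23) + 44524*(-1/15824) = 57828/23 - 11131/3956 = 9935285/3956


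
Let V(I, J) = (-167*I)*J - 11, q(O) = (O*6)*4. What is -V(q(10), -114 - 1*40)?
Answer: -6172309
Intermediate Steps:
q(O) = 24*O (q(O) = (6*O)*4 = 24*O)
V(I, J) = -11 - 167*I*J (V(I, J) = -167*I*J - 11 = -11 - 167*I*J)
-V(q(10), -114 - 1*40) = -(-11 - 167*24*10*(-114 - 1*40)) = -(-11 - 167*240*(-114 - 40)) = -(-11 - 167*240*(-154)) = -(-11 + 6172320) = -1*6172309 = -6172309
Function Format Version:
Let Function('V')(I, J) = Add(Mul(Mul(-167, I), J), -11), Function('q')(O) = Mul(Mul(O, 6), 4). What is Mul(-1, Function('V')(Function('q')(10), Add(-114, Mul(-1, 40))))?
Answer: -6172309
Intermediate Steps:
Function('q')(O) = Mul(24, O) (Function('q')(O) = Mul(Mul(6, O), 4) = Mul(24, O))
Function('V')(I, J) = Add(-11, Mul(-167, I, J)) (Function('V')(I, J) = Add(Mul(-167, I, J), -11) = Add(-11, Mul(-167, I, J)))
Mul(-1, Function('V')(Function('q')(10), Add(-114, Mul(-1, 40)))) = Mul(-1, Add(-11, Mul(-167, Mul(24, 10), Add(-114, Mul(-1, 40))))) = Mul(-1, Add(-11, Mul(-167, 240, Add(-114, -40)))) = Mul(-1, Add(-11, Mul(-167, 240, -154))) = Mul(-1, Add(-11, 6172320)) = Mul(-1, 6172309) = -6172309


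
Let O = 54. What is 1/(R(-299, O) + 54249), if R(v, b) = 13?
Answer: 1/54262 ≈ 1.8429e-5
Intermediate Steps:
1/(R(-299, O) + 54249) = 1/(13 + 54249) = 1/54262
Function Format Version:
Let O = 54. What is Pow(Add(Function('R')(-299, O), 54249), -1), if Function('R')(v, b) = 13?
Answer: Rational(1, 54262) ≈ 1.8429e-5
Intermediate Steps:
Pow(Add(Function('R')(-299, O), 54249), -1) = Pow(Add(13, 54249), -1) = Pow(54262, -1) = Rational(1, 54262)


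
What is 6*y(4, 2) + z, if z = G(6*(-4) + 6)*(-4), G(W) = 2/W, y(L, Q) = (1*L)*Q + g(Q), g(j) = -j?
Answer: 328/9 ≈ 36.444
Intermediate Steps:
y(L, Q) = -Q + L*Q (y(L, Q) = (1*L)*Q - Q = L*Q - Q = -Q + L*Q)
z = 4/9 (z = (2/(6*(-4) + 6))*(-4) = (2/(-24 + 6))*(-4) = (2/(-18))*(-4) = (2*(-1/18))*(-4) = -⅑*(-4) = 4/9 ≈ 0.44444)
6*y(4, 2) + z = 6*(2*(-1 + 4)) + 4/9 = 6*(2*3) + 4/9 = 6*6 + 4/9 = 36 + 4/9 = 328/9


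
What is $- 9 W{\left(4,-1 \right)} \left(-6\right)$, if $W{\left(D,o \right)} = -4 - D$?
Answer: $-432$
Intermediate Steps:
$- 9 W{\left(4,-1 \right)} \left(-6\right) = - 9 \left(-4 - 4\right) \left(-6\right) = \left(-9\right) \left(-8\right) \left(-6\right) = 72 \left(-6\right) = -432$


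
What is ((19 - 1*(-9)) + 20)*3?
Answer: 144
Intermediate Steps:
((19 - 1*(-9)) + 20)*3 = ((19 + 9) + 20)*3 = (28 + 20)*3 = 48*3 = 144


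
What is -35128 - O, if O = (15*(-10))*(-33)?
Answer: -40078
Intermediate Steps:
O = 4950 (O = -150*(-33) = 4950)
-35128 - O = -35128 - 1*4950 = -35128 - 4950 = -40078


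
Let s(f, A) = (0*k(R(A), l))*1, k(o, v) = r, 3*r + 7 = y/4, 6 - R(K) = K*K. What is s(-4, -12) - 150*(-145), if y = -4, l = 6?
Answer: 21750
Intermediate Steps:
R(K) = 6 - K² (R(K) = 6 - K*K = 6 - K²)
r = -8/3 (r = -7/3 + (-4/4)/3 = -7/3 + (-4*¼)/3 = -7/3 + (⅓)*(-1) = -7/3 - ⅓ = -8/3 ≈ -2.6667)
k(o, v) = -8/3
s(f, A) = 0 (s(f, A) = (0*(-8/3))*1 = 0*1 = 0)
s(-4, -12) - 150*(-145) = 0 - 150*(-145) = 0 + 21750 = 21750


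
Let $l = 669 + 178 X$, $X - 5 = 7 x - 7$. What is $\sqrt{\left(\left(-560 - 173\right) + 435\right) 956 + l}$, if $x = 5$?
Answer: $i \sqrt{278345} \approx 527.58 i$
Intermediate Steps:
$X = 33$ ($X = 5 + \left(7 \cdot 5 - 7\right) = 5 + \left(35 - 7\right) = 5 + 28 = 33$)
$l = 6543$ ($l = 669 + 178 \cdot 33 = 669 + 5874 = 6543$)
$\sqrt{\left(\left(-560 - 173\right) + 435\right) 956 + l} = \sqrt{\left(\left(-560 - 173\right) + 435\right) 956 + 6543} = \sqrt{\left(-733 + 435\right) 956 + 6543} = \sqrt{\left(-298\right) 956 + 6543} = \sqrt{-284888 + 6543} = \sqrt{-278345} = i \sqrt{278345}$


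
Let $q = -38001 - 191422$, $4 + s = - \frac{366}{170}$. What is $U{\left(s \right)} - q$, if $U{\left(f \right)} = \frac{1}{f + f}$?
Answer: $\frac{239976373}{1046} \approx 2.2942 \cdot 10^{5}$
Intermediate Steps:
$s = - \frac{523}{85}$ ($s = -4 - \frac{366}{170} = -4 - \frac{183}{85} = - \frac{523}{85} \approx -6.1529$)
$q = -229423$
$U{\left(f \right)} = \frac{1}{2 f}$
$U{\left(s \right)} - q = \frac{1}{2 \left(- \frac{523}{85}\right)} - -229423 = \frac{1}{2} \left(- \frac{85}{523}\right) + 229423 = - \frac{85}{1046} + 229423 = \frac{239976373}{1046}$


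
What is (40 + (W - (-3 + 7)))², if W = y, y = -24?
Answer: 144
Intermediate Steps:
W = -24
(40 + (W - (-3 + 7)))² = (40 + (-24 - (-3 + 7)))² = (40 + (-24 - 1*4))² = (40 + (-24 - 4))² = (40 - 28)² = 12² = 144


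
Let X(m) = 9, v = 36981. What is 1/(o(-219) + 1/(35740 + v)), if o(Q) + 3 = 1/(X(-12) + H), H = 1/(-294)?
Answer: -192347045/555658516 ≈ -0.34616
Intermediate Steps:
H = -1/294 ≈ -0.0034014
o(Q) = -7641/2645 (o(Q) = -3 + 1/(9 - 1/294) = -3 + 1/(2645/294) = -3 + 294/2645 = -7641/2645)
1/(o(-219) + 1/(35740 + v)) = 1/(-7641/2645 + 1/(35740 + 36981)) = 1/(-7641/2645 + 1/72721) = 1/(-555658516/192347045) = -192347045/555658516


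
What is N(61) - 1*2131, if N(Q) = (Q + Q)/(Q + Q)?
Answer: -2130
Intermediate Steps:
N(Q) = 1 (N(Q) = (2*Q)/((2*Q)) = (2*Q)*(1/(2*Q)) = 1)
N(61) - 1*2131 = 1 - 1*2131 = 1 - 2131 = -2130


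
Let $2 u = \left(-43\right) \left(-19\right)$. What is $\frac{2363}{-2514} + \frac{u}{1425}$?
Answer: $- \frac{6843}{10475} \approx -0.65327$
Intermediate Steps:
$u = \frac{817}{2}$ ($u = \frac{\left(-43\right) \left(-19\right)}{2} = \frac{1}{2} \cdot 817 = \frac{817}{2} \approx 408.5$)
$\frac{2363}{-2514} + \frac{u}{1425} = \frac{2363}{-2514} + \frac{817}{2 \cdot 1425} = 2363 \left(- \frac{1}{2514}\right) + \frac{817}{2} \cdot \frac{1}{1425} = - \frac{2363}{2514} + \frac{43}{150} = - \frac{6843}{10475}$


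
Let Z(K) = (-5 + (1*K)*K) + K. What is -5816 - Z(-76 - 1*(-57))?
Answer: -6153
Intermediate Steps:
Z(K) = -5 + K + K² (Z(K) = (-5 + K*K) + K = (-5 + K²) + K = -5 + K + K²)
-5816 - Z(-76 - 1*(-57)) = -5816 - (-5 + (-76 - 1*(-57)) + (-76 - 1*(-57))²) = -5816 - (-5 + (-76 + 57) + (-76 + 57)²) = -5816 - (-5 - 19 + (-19)²) = -5816 - (-5 - 19 + 361) = -5816 - 1*337 = -5816 - 337 = -6153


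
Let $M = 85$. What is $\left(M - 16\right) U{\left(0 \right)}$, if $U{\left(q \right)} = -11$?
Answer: $-759$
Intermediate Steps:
$\left(M - 16\right) U{\left(0 \right)} = \left(85 - 16\right) \left(-11\right) = 69 \left(-11\right) = -759$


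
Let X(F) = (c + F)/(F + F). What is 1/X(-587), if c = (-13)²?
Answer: 587/209 ≈ 2.8086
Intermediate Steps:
c = 169
X(F) = (169 + F)/(2*F) (X(F) = (169 + F)/(F + F) = (169 + F)/((2*F)) = (169 + F)*(1/(2*F)) = (169 + F)/(2*F))
1/X(-587) = 1/((½)*(169 - 587)/(-587)) = 1/((½)*(-1/587)*(-418)) = 1/(209/587) = 587/209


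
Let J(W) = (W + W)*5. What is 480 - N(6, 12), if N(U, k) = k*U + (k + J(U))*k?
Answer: -456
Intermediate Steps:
J(W) = 10*W (J(W) = (2*W)*5 = 10*W)
N(U, k) = U*k + k*(k + 10*U) (N(U, k) = k*U + (k + 10*U)*k = U*k + k*(k + 10*U))
480 - N(6, 12) = 480 - 12*(12 + 11*6) = 480 - 12*(12 + 66) = 480 - 12*78 = 480 - 1*936 = 480 - 936 = -456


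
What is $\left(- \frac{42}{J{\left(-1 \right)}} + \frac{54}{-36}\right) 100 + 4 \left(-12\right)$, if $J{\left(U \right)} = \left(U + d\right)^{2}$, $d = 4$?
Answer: $- \frac{1994}{3} \approx -664.67$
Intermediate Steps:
$J{\left(U \right)} = \left(4 + U\right)^{2}$ ($J{\left(U \right)} = \left(U + 4\right)^{2} = \left(4 + U\right)^{2}$)
$\left(- \frac{42}{J{\left(-1 \right)}} + \frac{54}{-36}\right) 100 + 4 \left(-12\right) = \left(- \frac{42}{\left(4 - 1\right)^{2}} + \frac{54}{-36}\right) 100 + 4 \left(-12\right) = \left(- \frac{42}{3^{2}} + 54 \left(- \frac{1}{36}\right)\right) 100 - 48 = \left(- \frac{42}{9} - \frac{3}{2}\right) 100 - 48 = \left(\left(-42\right) \frac{1}{9} - \frac{3}{2}\right) 100 - 48 = \left(- \frac{14}{3} - \frac{3}{2}\right) 100 - 48 = \left(- \frac{37}{6}\right) 100 - 48 = - \frac{1850}{3} - 48 = - \frac{1994}{3}$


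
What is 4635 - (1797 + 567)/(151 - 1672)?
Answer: 2350733/507 ≈ 4636.6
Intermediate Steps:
4635 - (1797 + 567)/(151 - 1672) = 4635 - 2364/(-1521) = 4635 - 2364*(-1)/1521 = 4635 - 1*(-788/507) = 4635 + 788/507 = 2350733/507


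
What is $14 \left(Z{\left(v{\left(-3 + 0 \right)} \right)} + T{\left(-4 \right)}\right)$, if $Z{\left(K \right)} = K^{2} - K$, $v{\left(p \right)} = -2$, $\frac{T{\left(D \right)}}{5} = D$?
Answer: $-196$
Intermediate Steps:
$T{\left(D \right)} = 5 D$
$14 \left(Z{\left(v{\left(-3 + 0 \right)} \right)} + T{\left(-4 \right)}\right) = 14 \left(- 2 \left(-1 - 2\right) + 5 \left(-4\right)\right) = 14 \left(\left(-2\right) \left(-3\right) - 20\right) = 14 \left(6 - 20\right) = 14 \left(-14\right) = -196$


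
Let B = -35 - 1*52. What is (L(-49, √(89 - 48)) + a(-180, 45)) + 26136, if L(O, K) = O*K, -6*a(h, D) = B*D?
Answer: 53577/2 - 49*√41 ≈ 26475.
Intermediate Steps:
B = -87 (B = -35 - 52 = -87)
a(h, D) = 29*D/2 (a(h, D) = -(-29)*D/2 = 29*D/2)
L(O, K) = K*O
(L(-49, √(89 - 48)) + a(-180, 45)) + 26136 = (√(89 - 48)*(-49) + (29/2)*45) + 26136 = (√41*(-49) + 1305/2) + 26136 = (-49*√41 + 1305/2) + 26136 = (1305/2 - 49*√41) + 26136 = 53577/2 - 49*√41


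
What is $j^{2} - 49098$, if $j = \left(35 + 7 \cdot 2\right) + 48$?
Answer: $-39689$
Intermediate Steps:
$j = 97$ ($j = \left(35 + 14\right) + 48 = 49 + 48 = 97$)
$j^{2} - 49098 = 97^{2} - 49098 = 9409 - 49098 = -39689$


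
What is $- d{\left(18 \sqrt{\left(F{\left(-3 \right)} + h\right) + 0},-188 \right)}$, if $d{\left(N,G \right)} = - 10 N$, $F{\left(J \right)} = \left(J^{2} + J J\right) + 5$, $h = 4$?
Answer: $540 \sqrt{3} \approx 935.31$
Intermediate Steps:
$F{\left(J \right)} = 5 + 2 J^{2}$ ($F{\left(J \right)} = \left(J^{2} + J^{2}\right) + 5 = 2 J^{2} + 5 = 5 + 2 J^{2}$)
$- d{\left(18 \sqrt{\left(F{\left(-3 \right)} + h\right) + 0},-188 \right)} = - \left(-10\right) 18 \sqrt{\left(\left(5 + 2 \left(-3\right)^{2}\right) + 4\right) + 0} = - \left(-10\right) 18 \sqrt{\left(\left(5 + 2 \cdot 9\right) + 4\right) + 0} = - \left(-10\right) 18 \sqrt{\left(\left(5 + 18\right) + 4\right) + 0} = - \left(-10\right) 18 \sqrt{\left(23 + 4\right) + 0} = - \left(-10\right) 18 \sqrt{27 + 0} = - \left(-10\right) 18 \sqrt{27} = - \left(-10\right) 18 \cdot 3 \sqrt{3} = - \left(-10\right) 54 \sqrt{3} = - \left(-540\right) \sqrt{3} = 540 \sqrt{3}$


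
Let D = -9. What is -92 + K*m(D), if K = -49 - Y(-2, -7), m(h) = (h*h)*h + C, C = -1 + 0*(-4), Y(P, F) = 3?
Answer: 37868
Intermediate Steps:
C = -1 (C = -1 + 0 = -1)
m(h) = -1 + h**3 (m(h) = (h*h)*h - 1 = h**2*h - 1 = h**3 - 1 = -1 + h**3)
K = -52 (K = -49 - 1*3 = -49 - 3 = -52)
-92 + K*m(D) = -92 - 52*(-1 + (-9)**3) = -92 - 52*(-1 - 729) = -92 - 52*(-730) = -92 + 37960 = 37868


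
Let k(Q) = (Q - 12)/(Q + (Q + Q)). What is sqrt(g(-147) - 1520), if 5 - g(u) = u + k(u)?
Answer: I*sqrt(603447)/21 ≈ 36.991*I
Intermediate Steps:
k(Q) = (-12 + Q)/(3*Q) (k(Q) = (-12 + Q)/(Q + 2*Q) = (-12 + Q)/((3*Q)) = (-12 + Q)*(1/(3*Q)) = (-12 + Q)/(3*Q))
g(u) = 5 - u - (-12 + u)/(3*u) (g(u) = 5 - (u + (-12 + u)/(3*u)) = 5 + (-u - (-12 + u)/(3*u)) = 5 - u - (-12 + u)/(3*u))
sqrt(g(-147) - 1520) = sqrt((14/3 - 1*(-147) + 4/(-147)) - 1520) = sqrt((14/3 + 147 + 4*(-1/147)) - 1520) = sqrt((14/3 + 147 - 4/147) - 1520) = sqrt(22291/147 - 1520) = sqrt(-201149/147) = I*sqrt(603447)/21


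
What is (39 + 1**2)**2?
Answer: 1600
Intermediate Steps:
(39 + 1**2)**2 = (39 + 1)**2 = 40**2 = 1600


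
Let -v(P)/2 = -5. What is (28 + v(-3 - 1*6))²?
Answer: 1444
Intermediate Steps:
v(P) = 10 (v(P) = -2*(-5) = 10)
(28 + v(-3 - 1*6))² = (28 + 10)² = 38² = 1444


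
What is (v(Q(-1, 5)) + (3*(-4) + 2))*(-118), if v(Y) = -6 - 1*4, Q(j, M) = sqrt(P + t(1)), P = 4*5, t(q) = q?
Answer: 2360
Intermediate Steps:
P = 20
Q(j, M) = sqrt(21) (Q(j, M) = sqrt(20 + 1) = sqrt(21))
v(Y) = -10 (v(Y) = -6 - 4 = -10)
(v(Q(-1, 5)) + (3*(-4) + 2))*(-118) = (-10 + (3*(-4) + 2))*(-118) = (-10 + (-12 + 2))*(-118) = (-10 - 10)*(-118) = -20*(-118) = 2360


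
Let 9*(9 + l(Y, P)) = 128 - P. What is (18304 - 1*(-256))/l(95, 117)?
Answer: -16704/7 ≈ -2386.3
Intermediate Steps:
l(Y, P) = 47/9 - P/9 (l(Y, P) = -9 + (128 - P)/9 = -9 + (128/9 - P/9) = 47/9 - P/9)
(18304 - 1*(-256))/l(95, 117) = (18304 - 1*(-256))/(47/9 - ⅑*117) = (18304 + 256)/(47/9 - 13) = 18560/(-70/9) = 18560*(-9/70) = -16704/7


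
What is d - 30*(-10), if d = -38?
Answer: 262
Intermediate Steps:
d - 30*(-10) = -38 - 30*(-10) = -38 + 300 = 262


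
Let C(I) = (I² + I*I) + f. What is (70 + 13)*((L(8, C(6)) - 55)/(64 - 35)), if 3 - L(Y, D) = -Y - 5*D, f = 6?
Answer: 28718/29 ≈ 990.28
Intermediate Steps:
C(I) = 6 + 2*I² (C(I) = (I² + I*I) + 6 = (I² + I²) + 6 = 2*I² + 6 = 6 + 2*I²)
L(Y, D) = 3 + Y + 5*D (L(Y, D) = 3 - (-Y - 5*D) = 3 + (Y + 5*D) = 3 + Y + 5*D)
(70 + 13)*((L(8, C(6)) - 55)/(64 - 35)) = (70 + 13)*(((3 + 8 + 5*(6 + 2*6²)) - 55)/(64 - 35)) = 83*(((3 + 8 + 5*(6 + 2*36)) - 55)/29) = 83*(((3 + 8 + 5*(6 + 72)) - 55)*(1/29)) = 83*(((3 + 8 + 5*78) - 55)*(1/29)) = 83*(((3 + 8 + 390) - 55)*(1/29)) = 83*((401 - 55)*(1/29)) = 83*(346*(1/29)) = 83*(346/29) = 28718/29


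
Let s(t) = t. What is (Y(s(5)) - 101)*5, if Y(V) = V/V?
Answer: -500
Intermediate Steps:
Y(V) = 1
(Y(s(5)) - 101)*5 = (1 - 101)*5 = -100*5 = -500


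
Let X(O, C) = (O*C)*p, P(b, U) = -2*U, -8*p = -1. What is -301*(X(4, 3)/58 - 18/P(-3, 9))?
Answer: -35819/116 ≈ -308.78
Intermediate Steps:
p = ⅛ (p = -⅛*(-1) = ⅛ ≈ 0.12500)
X(O, C) = C*O/8 (X(O, C) = (O*C)*(⅛) = (C*O)*(⅛) = C*O/8)
-301*(X(4, 3)/58 - 18/P(-3, 9)) = -301*(((⅛)*3*4)/58 - 18/((-2*9))) = -301*((3/2)*(1/58) - 18/(-18)) = -301*(3/116 - 18*(-1/18)) = -301*(3/116 + 1) = -301*119/116 = -35819/116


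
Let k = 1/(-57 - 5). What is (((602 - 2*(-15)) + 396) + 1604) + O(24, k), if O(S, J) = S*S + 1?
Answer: 3209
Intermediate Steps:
k = -1/62 (k = 1/(-62) = -1/62 ≈ -0.016129)
O(S, J) = 1 + S**2 (O(S, J) = S**2 + 1 = 1 + S**2)
(((602 - 2*(-15)) + 396) + 1604) + O(24, k) = (((602 - 2*(-15)) + 396) + 1604) + (1 + 24**2) = (((602 + 30) + 396) + 1604) + (1 + 576) = ((632 + 396) + 1604) + 577 = (1028 + 1604) + 577 = 2632 + 577 = 3209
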